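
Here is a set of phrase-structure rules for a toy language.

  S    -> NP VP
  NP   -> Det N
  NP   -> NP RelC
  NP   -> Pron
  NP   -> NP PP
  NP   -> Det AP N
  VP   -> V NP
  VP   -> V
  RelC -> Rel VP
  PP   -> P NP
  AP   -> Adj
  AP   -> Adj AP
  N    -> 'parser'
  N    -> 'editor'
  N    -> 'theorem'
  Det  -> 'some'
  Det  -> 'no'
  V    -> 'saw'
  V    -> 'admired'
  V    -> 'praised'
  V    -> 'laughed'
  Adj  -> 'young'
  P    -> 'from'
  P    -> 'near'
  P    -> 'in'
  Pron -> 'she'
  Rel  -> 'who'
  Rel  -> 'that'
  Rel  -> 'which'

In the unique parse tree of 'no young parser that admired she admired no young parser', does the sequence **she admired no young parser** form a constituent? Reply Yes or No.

[S [NP [NP [Det no] [AP [Adj young]] [N parser]] [RelC [Rel that] [VP [V admired] [NP [Pron she]]]]] [VP [V admired] [NP [Det no] [AP [Adj young]] [N parser]]]]
The smallest constituent containing 'she admired no young parser' is the S spanning 'no young parser that admired she admired no young parser'; no single node in the tree dominates exactly the given words.

No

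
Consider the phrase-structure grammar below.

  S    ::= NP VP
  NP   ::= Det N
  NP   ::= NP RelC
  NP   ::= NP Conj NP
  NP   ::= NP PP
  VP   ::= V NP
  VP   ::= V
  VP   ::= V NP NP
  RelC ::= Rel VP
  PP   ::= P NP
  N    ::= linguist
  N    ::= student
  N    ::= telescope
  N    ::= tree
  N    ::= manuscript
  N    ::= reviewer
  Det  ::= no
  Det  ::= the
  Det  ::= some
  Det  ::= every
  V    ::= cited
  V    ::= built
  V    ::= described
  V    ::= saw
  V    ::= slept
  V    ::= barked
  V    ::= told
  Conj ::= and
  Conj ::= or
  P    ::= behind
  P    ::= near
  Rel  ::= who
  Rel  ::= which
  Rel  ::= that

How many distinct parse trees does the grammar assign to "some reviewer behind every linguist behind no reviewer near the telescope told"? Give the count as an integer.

5

Two of the 5 distinct bracketings:
[S [NP [NP [Det some] [N reviewer]] [PP [P behind] [NP [NP [Det every] [N linguist]] [PP [P behind] [NP [NP [Det no] [N reviewer]] [PP [P near] [NP [Det the] [N telescope]]]]]]]] [VP [V told]]]
[S [NP [NP [Det some] [N reviewer]] [PP [P behind] [NP [NP [NP [Det every] [N linguist]] [PP [P behind] [NP [Det no] [N reviewer]]]] [PP [P near] [NP [Det the] [N telescope]]]]]] [VP [V told]]]
The trees differ in how a recursive rule is bracketed over the same span.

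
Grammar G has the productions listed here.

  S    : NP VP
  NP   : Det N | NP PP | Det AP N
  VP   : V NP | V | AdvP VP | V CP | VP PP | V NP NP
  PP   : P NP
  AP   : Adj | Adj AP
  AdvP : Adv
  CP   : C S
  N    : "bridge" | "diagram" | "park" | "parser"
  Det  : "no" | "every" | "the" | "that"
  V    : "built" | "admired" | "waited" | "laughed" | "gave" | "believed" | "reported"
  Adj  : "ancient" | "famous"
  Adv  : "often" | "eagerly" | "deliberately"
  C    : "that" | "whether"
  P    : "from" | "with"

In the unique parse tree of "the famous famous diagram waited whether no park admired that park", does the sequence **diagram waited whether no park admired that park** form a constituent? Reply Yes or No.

No

[S [NP [Det the] [AP [Adj famous] [AP [Adj famous]]] [N diagram]] [VP [V waited] [CP [C whether] [S [NP [Det no] [N park]] [VP [V admired] [NP [Det that] [N park]]]]]]]
The smallest constituent containing 'diagram waited whether no park admired that park' is the S spanning 'the famous famous diagram waited whether no park admired that park'; no single node in the tree dominates exactly the given words.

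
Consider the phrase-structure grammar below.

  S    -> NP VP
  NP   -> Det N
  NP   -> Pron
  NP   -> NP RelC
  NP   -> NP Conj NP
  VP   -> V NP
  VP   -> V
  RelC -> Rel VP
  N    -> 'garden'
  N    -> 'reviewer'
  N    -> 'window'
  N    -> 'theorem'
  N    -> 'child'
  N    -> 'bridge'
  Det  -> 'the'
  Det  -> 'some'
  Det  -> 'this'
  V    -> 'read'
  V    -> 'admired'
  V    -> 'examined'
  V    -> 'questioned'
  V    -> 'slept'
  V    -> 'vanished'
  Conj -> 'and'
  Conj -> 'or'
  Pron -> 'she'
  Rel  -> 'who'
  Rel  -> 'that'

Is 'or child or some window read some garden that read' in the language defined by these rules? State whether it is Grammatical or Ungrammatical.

Ungrammatical

A Conj word can never sit immediately before an N word in any string this grammar generates, so the substring 'or child' rules out a derivation.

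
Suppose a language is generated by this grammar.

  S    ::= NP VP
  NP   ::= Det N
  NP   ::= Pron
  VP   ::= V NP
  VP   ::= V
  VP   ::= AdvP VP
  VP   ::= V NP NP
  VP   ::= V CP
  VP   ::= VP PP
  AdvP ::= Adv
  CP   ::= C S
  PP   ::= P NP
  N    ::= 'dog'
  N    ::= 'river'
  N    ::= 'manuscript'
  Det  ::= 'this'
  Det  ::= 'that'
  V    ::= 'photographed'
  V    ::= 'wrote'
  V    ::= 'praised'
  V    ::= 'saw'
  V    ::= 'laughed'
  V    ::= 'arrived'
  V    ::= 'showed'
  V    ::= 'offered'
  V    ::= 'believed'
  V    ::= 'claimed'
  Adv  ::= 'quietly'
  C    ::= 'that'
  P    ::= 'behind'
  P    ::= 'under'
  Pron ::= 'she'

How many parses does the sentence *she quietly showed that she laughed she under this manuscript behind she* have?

Two of the 6 distinct bracketings:
[S [NP [Pron she]] [VP [AdvP [Adv quietly]] [VP [V showed] [CP [C that] [S [NP [Pron she]] [VP [VP [VP [V laughed] [NP [Pron she]]] [PP [P under] [NP [Det this] [N manuscript]]]] [PP [P behind] [NP [Pron she]]]]]]]]]
[S [NP [Pron she]] [VP [AdvP [Adv quietly]] [VP [VP [V showed] [CP [C that] [S [NP [Pron she]] [VP [VP [V laughed] [NP [Pron she]]] [PP [P under] [NP [Det this] [N manuscript]]]]]]] [PP [P behind] [NP [Pron she]]]]]]
The trees differ in how a recursive rule is bracketed over the same span.

6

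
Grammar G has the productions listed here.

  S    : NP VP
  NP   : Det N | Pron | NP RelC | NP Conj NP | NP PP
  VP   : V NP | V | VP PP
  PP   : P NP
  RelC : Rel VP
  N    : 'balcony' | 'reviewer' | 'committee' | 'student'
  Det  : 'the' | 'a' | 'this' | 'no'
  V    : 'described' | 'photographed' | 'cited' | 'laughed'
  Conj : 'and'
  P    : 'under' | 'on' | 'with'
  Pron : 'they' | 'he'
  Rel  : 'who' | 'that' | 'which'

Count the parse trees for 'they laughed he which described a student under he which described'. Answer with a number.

Two of the 8 distinct bracketings:
[S [NP [Pron they]] [VP [V laughed] [NP [NP [Pron he]] [RelC [Rel which] [VP [V described] [NP [NP [NP [Det a] [N student]] [PP [P under] [NP [Pron he]]]] [RelC [Rel which] [VP [V described]]]]]]]]]
[S [NP [Pron they]] [VP [V laughed] [NP [NP [Pron he]] [RelC [Rel which] [VP [V described] [NP [NP [Det a] [N student]] [PP [P under] [NP [NP [Pron he]] [RelC [Rel which] [VP [V described]]]]]]]]]]]
The trees differ in how a recursive rule is bracketed over the same span.

8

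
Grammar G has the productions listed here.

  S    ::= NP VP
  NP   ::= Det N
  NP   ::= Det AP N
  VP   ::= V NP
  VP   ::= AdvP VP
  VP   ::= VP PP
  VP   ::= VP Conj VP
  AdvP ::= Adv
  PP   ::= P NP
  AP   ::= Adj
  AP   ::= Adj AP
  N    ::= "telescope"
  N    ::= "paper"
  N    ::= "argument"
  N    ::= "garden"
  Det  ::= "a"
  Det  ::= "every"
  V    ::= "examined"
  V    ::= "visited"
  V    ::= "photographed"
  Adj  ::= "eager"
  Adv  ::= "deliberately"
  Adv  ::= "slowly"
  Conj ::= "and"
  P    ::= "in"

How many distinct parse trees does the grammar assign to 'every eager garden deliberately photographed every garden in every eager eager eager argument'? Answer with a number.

The two bracketings:
[S [NP [Det every] [AP [Adj eager]] [N garden]] [VP [AdvP [Adv deliberately]] [VP [VP [V photographed] [NP [Det every] [N garden]]] [PP [P in] [NP [Det every] [AP [Adj eager] [AP [Adj eager] [AP [Adj eager]]]] [N argument]]]]]]
[S [NP [Det every] [AP [Adj eager]] [N garden]] [VP [VP [AdvP [Adv deliberately]] [VP [V photographed] [NP [Det every] [N garden]]]] [PP [P in] [NP [Det every] [AP [Adj eager] [AP [Adj eager] [AP [Adj eager]]]] [N argument]]]]]
The trees differ in how a recursive rule is bracketed over the same span.

2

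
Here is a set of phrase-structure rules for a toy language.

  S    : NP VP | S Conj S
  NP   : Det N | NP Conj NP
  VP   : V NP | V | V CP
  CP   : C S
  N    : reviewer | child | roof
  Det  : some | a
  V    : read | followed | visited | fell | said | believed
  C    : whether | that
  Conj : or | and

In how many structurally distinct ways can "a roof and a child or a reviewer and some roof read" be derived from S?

5

Two of the 5 distinct bracketings:
[S [NP [NP [Det a] [N roof]] [Conj and] [NP [NP [Det a] [N child]] [Conj or] [NP [NP [Det a] [N reviewer]] [Conj and] [NP [Det some] [N roof]]]]] [VP [V read]]]
[S [NP [NP [Det a] [N roof]] [Conj and] [NP [NP [NP [Det a] [N child]] [Conj or] [NP [Det a] [N reviewer]]] [Conj and] [NP [Det some] [N roof]]]] [VP [V read]]]
The trees differ in how a recursive rule is bracketed over the same span.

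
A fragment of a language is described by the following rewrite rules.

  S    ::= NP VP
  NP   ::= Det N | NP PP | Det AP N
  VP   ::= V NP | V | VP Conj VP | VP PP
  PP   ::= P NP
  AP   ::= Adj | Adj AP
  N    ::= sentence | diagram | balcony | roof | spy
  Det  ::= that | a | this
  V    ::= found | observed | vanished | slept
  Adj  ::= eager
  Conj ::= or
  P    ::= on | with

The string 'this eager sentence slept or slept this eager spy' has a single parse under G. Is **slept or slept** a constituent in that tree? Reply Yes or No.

No

[S [NP [Det this] [AP [Adj eager]] [N sentence]] [VP [VP [V slept]] [Conj or] [VP [V slept] [NP [Det this] [AP [Adj eager]] [N spy]]]]]
The smallest constituent containing 'slept or slept' is the VP spanning 'slept or slept this eager spy'; no single node in the tree dominates exactly the given words.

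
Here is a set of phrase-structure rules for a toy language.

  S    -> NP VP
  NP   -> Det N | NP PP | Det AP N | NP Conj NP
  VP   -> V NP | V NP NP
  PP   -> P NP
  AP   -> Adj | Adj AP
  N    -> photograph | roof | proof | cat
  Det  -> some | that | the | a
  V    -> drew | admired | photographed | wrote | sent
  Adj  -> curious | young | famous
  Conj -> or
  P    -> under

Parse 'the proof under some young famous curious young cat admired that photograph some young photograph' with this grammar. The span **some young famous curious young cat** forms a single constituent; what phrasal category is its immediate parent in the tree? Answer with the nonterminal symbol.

S
  NP
    NP
      Det: the
      N: proof
    PP
      P: under
      NP
        Det: some
        AP
          Adj: young
          AP
            Adj: famous
            AP
              Adj: curious
              AP
                Adj: young
        N: cat
  VP
    V: admired
    NP
      Det: that
      N: photograph
    NP
      Det: some
      AP
        Adj: young
      N: photograph
The span 'some young famous curious young cat' is the NP node built by NP → Det AP N.
Its mother is the PP built by PP → P NP.

PP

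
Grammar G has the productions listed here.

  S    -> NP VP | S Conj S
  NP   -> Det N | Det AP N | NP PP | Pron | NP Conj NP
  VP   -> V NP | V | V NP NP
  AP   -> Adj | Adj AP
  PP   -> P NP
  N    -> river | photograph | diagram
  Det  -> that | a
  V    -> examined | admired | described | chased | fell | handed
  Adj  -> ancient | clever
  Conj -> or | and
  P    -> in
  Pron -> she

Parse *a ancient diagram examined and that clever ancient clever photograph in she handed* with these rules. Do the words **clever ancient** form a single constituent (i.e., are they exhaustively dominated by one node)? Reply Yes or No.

No

[S [S [NP [Det a] [AP [Adj ancient]] [N diagram]] [VP [V examined]]] [Conj and] [S [NP [NP [Det that] [AP [Adj clever] [AP [Adj ancient] [AP [Adj clever]]]] [N photograph]] [PP [P in] [NP [Pron she]]]] [VP [V handed]]]]
The smallest constituent containing 'clever ancient' is the AP spanning 'clever ancient clever'; no single node in the tree dominates exactly the given words.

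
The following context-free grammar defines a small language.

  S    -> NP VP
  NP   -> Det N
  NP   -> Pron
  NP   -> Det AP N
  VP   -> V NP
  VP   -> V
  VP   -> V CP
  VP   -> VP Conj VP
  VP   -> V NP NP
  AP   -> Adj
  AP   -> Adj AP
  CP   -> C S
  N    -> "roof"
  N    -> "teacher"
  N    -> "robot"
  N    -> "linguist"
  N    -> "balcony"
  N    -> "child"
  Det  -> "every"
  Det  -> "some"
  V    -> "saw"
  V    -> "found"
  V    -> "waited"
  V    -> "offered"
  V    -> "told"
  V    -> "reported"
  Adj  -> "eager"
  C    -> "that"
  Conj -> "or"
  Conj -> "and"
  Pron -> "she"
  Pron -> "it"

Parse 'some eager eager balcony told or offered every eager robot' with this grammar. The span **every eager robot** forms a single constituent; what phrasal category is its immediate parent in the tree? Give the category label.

[S [NP [Det some] [AP [Adj eager] [AP [Adj eager]]] [N balcony]] [VP [VP [V told]] [Conj or] [VP [V offered] [NP [Det every] [AP [Adj eager]] [N robot]]]]]
The span 'every eager robot' is the NP node built by NP → Det AP N.
Its mother is the VP built by VP → V NP.

VP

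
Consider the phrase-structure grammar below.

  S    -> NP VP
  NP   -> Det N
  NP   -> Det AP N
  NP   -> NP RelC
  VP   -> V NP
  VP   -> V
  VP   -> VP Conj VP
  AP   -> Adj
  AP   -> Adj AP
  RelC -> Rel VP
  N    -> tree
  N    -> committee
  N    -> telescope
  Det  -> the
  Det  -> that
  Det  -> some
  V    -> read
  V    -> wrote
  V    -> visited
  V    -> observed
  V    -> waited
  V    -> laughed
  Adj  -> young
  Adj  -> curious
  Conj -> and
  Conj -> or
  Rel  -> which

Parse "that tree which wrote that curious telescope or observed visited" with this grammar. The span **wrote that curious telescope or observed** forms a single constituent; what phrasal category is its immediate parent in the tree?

RelC

[S [NP [NP [Det that] [N tree]] [RelC [Rel which] [VP [VP [V wrote] [NP [Det that] [AP [Adj curious]] [N telescope]]] [Conj or] [VP [V observed]]]]] [VP [V visited]]]
The span 'wrote that curious telescope or observed' is the VP node built by VP → VP Conj VP.
Its mother is the RelC built by RelC → Rel VP.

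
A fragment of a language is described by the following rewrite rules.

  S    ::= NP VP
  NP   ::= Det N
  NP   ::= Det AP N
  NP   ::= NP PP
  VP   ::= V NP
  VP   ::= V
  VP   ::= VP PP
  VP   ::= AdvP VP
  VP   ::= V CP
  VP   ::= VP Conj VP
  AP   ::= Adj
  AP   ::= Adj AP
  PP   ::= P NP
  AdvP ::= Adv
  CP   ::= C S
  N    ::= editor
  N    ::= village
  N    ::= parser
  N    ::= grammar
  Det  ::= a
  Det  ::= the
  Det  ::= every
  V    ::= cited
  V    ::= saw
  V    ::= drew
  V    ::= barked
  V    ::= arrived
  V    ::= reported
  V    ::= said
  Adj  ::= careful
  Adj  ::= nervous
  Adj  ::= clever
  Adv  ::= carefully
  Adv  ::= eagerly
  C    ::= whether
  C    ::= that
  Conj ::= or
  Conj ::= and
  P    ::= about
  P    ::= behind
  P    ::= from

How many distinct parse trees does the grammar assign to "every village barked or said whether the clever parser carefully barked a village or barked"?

Two of the 4 distinct bracketings:
[S [NP [Det every] [N village]] [VP [VP [V barked]] [Conj or] [VP [V said] [CP [C whether] [S [NP [Det the] [AP [Adj clever]] [N parser]] [VP [AdvP [Adv carefully]] [VP [VP [V barked] [NP [Det a] [N village]]] [Conj or] [VP [V barked]]]]]]]]]
[S [NP [Det every] [N village]] [VP [VP [V barked]] [Conj or] [VP [V said] [CP [C whether] [S [NP [Det the] [AP [Adj clever]] [N parser]] [VP [VP [AdvP [Adv carefully]] [VP [V barked] [NP [Det a] [N village]]]] [Conj or] [VP [V barked]]]]]]]]
The trees differ in how a recursive rule is bracketed over the same span.

4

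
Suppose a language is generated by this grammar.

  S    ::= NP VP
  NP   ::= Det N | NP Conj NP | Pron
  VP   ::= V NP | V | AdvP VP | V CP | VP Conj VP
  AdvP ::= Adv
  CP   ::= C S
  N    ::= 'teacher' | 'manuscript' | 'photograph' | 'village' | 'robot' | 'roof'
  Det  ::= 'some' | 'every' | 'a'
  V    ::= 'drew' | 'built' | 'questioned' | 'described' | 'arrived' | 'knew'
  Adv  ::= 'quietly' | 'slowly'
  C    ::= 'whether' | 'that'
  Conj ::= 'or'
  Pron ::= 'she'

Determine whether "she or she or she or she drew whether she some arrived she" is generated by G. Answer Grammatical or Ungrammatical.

A Pron word can never sit immediately before a Det word in any string this grammar generates, so the substring 'she some' rules out a derivation.

Ungrammatical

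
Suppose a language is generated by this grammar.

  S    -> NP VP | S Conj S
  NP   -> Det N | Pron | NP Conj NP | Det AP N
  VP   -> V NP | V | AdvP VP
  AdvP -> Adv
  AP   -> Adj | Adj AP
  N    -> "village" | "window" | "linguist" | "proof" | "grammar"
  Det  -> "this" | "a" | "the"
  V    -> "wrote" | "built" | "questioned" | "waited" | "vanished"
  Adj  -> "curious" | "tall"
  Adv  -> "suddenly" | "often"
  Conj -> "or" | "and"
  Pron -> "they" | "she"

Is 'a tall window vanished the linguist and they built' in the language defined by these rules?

S
  S
    NP
      Det: a
      AP
        Adj: tall
      N: window
    VP
      V: vanished
      NP
        Det: the
        N: linguist
  Conj: and
  S
    NP
      Pron: they
    VP
      V: built
Every word is introduced by a lexical rule and the phrasal rules combine the resulting categories into a single S.

Grammatical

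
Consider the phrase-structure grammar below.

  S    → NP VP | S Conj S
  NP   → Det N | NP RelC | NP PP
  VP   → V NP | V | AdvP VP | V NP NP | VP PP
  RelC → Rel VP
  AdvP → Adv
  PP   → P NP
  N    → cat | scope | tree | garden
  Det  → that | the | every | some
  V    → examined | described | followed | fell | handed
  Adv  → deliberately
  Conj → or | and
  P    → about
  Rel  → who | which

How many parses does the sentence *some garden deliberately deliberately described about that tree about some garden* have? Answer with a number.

9

Two of the 9 distinct bracketings:
[S [NP [Det some] [N garden]] [VP [AdvP [Adv deliberately]] [VP [AdvP [Adv deliberately]] [VP [VP [V described]] [PP [P about] [NP [NP [Det that] [N tree]] [PP [P about] [NP [Det some] [N garden]]]]]]]]]
[S [NP [Det some] [N garden]] [VP [AdvP [Adv deliberately]] [VP [AdvP [Adv deliberately]] [VP [VP [VP [V described]] [PP [P about] [NP [Det that] [N tree]]]] [PP [P about] [NP [Det some] [N garden]]]]]]]
The difference turns on whether NP → NP PP is used at the relevant span, versus an alternative expansion of NP.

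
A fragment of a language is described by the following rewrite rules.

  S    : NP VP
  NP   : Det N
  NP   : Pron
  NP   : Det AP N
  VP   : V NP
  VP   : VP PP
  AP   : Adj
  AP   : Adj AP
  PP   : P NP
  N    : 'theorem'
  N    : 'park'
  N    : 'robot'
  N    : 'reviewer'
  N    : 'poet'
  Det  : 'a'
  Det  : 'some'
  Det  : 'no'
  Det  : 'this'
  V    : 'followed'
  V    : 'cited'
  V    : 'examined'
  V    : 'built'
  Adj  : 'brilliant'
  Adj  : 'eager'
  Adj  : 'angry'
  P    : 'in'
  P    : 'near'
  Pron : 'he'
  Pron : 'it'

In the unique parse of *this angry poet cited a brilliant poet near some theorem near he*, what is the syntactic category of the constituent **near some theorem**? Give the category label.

S
  NP
    Det: this
    AP
      Adj: angry
    N: poet
  VP
    VP
      VP
        V: cited
        NP
          Det: a
          AP
            Adj: brilliant
          N: poet
      PP
        P: near
        NP
          Det: some
          N: theorem
    PP
      P: near
      NP
        Pron: he
The span 'near some theorem' is the PP node built by PP → P NP.

PP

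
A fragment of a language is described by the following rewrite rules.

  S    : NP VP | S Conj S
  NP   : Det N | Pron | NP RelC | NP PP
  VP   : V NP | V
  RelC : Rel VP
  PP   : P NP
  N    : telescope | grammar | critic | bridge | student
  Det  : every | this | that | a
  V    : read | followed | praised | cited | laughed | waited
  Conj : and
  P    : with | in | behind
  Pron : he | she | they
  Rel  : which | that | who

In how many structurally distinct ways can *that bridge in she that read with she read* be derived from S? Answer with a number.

Two of the 3 distinct bracketings:
[S [NP [NP [Det that] [N bridge]] [PP [P in] [NP [NP [NP [Pron she]] [RelC [Rel that] [VP [V read]]]] [PP [P with] [NP [Pron she]]]]]] [VP [V read]]]
[S [NP [NP [NP [NP [Det that] [N bridge]] [PP [P in] [NP [Pron she]]]] [RelC [Rel that] [VP [V read]]]] [PP [P with] [NP [Pron she]]]] [VP [V read]]]
The trees differ in how a recursive rule is bracketed over the same span.

3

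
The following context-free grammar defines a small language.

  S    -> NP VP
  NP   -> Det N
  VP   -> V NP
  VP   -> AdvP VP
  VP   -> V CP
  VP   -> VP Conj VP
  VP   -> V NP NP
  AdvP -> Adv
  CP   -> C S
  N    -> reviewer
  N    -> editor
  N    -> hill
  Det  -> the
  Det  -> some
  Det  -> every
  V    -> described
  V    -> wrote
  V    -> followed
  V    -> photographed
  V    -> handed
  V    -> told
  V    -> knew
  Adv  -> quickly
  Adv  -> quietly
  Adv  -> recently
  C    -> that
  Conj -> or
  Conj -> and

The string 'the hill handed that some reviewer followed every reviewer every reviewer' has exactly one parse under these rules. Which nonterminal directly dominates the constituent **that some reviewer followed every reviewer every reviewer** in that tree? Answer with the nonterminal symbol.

VP

[S [NP [Det the] [N hill]] [VP [V handed] [CP [C that] [S [NP [Det some] [N reviewer]] [VP [V followed] [NP [Det every] [N reviewer]] [NP [Det every] [N reviewer]]]]]]]
The span 'that some reviewer followed every reviewer every reviewer' is the CP node built by CP → C S.
Its mother is the VP built by VP → V CP.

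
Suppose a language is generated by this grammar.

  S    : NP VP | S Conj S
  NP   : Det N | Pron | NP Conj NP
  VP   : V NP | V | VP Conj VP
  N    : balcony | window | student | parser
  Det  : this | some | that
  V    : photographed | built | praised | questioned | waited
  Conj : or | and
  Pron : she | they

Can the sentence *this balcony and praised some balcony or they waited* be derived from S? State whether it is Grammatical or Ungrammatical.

For S → NP VP, the only prefix that parses as NP is 'this balcony', but the remainder 'and praised some balcony or they waited' is not a VP under these rules. The alternative S rule S → S Conj S likewise has no satisfying split.

Ungrammatical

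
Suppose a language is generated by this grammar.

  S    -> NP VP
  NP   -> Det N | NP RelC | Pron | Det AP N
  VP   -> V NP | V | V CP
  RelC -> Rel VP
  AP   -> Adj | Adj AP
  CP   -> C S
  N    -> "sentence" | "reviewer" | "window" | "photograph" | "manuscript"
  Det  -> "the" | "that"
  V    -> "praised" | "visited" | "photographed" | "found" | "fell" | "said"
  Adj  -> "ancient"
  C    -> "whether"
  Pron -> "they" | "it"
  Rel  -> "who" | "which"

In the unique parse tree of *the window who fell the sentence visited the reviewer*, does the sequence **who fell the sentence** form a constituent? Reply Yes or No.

[S [NP [NP [Det the] [N window]] [RelC [Rel who] [VP [V fell] [NP [Det the] [N sentence]]]]] [VP [V visited] [NP [Det the] [N reviewer]]]]
The words 'who fell the sentence' are exhaustively dominated by a single RelC node (built by RelC → Rel VP), so they form a constituent.

Yes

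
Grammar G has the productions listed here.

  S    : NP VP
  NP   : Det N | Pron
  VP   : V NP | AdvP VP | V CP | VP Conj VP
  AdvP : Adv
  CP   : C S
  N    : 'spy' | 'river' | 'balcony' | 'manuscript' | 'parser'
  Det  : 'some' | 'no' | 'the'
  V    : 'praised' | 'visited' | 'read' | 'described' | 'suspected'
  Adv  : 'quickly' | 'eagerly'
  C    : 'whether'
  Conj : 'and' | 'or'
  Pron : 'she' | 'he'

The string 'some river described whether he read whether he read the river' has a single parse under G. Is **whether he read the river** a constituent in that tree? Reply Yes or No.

Yes

[S [NP [Det some] [N river]] [VP [V described] [CP [C whether] [S [NP [Pron he]] [VP [V read] [CP [C whether] [S [NP [Pron he]] [VP [V read] [NP [Det the] [N river]]]]]]]]]]
The words 'whether he read the river' are exhaustively dominated by a single CP node (built by CP → C S), so they form a constituent.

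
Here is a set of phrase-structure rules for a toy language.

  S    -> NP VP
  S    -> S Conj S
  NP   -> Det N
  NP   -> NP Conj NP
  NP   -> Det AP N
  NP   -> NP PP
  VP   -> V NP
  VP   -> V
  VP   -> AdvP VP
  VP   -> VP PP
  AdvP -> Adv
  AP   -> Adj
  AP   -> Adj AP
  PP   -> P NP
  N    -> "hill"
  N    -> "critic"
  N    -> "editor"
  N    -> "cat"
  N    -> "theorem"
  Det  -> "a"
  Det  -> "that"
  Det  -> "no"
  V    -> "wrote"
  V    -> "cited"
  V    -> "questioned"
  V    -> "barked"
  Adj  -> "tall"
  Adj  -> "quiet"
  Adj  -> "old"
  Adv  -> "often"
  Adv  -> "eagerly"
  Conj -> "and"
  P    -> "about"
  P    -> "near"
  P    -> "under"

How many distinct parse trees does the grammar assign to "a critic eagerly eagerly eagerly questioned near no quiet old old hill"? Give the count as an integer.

4

Two of the 4 distinct bracketings:
[S [NP [Det a] [N critic]] [VP [AdvP [Adv eagerly]] [VP [AdvP [Adv eagerly]] [VP [AdvP [Adv eagerly]] [VP [VP [V questioned]] [PP [P near] [NP [Det no] [AP [Adj quiet] [AP [Adj old] [AP [Adj old]]]] [N hill]]]]]]]]
[S [NP [Det a] [N critic]] [VP [AdvP [Adv eagerly]] [VP [AdvP [Adv eagerly]] [VP [VP [AdvP [Adv eagerly]] [VP [V questioned]]] [PP [P near] [NP [Det no] [AP [Adj quiet] [AP [Adj old] [AP [Adj old]]]] [N hill]]]]]]]
The trees differ in how a recursive rule is bracketed over the same span.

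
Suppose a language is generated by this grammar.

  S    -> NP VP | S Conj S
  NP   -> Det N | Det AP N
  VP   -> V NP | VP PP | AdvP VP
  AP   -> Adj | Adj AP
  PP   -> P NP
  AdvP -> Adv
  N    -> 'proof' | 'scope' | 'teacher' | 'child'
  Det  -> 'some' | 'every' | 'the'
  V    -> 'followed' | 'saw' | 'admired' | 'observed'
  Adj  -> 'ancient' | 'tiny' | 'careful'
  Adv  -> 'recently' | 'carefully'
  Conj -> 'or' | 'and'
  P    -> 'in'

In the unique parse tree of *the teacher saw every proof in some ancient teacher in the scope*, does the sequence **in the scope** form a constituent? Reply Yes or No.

[S [NP [Det the] [N teacher]] [VP [VP [VP [V saw] [NP [Det every] [N proof]]] [PP [P in] [NP [Det some] [AP [Adj ancient]] [N teacher]]]] [PP [P in] [NP [Det the] [N scope]]]]]
The words 'in the scope' are exhaustively dominated by a single PP node (built by PP → P NP), so they form a constituent.

Yes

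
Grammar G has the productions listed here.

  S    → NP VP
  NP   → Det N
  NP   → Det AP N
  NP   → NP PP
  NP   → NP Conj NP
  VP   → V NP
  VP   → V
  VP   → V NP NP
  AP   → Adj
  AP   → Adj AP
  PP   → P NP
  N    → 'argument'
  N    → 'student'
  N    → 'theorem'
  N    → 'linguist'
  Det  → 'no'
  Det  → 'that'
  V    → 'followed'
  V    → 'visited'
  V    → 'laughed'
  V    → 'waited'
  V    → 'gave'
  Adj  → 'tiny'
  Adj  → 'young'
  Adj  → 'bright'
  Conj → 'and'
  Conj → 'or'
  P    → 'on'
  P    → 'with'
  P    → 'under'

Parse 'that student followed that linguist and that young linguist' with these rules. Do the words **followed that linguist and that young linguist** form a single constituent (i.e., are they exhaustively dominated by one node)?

[S [NP [Det that] [N student]] [VP [V followed] [NP [NP [Det that] [N linguist]] [Conj and] [NP [Det that] [AP [Adj young]] [N linguist]]]]]
The words 'followed that linguist and that young linguist' are exhaustively dominated by a single VP node (built by VP → V NP), so they form a constituent.

Yes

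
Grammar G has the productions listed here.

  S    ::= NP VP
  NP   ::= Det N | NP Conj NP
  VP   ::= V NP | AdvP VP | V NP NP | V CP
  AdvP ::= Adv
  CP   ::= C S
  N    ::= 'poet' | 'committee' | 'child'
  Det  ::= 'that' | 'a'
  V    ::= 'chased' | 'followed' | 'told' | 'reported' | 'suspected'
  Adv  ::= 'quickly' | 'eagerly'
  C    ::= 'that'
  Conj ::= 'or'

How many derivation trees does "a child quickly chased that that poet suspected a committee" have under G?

[S [NP [Det a] [N child]] [VP [AdvP [Adv quickly]] [VP [V chased] [CP [C that] [S [NP [Det that] [N poet]] [VP [V suspected] [NP [Det a] [N committee]]]]]]]]
No rule offers an alternative attachment or grouping for any span, so this is the only derivation.

1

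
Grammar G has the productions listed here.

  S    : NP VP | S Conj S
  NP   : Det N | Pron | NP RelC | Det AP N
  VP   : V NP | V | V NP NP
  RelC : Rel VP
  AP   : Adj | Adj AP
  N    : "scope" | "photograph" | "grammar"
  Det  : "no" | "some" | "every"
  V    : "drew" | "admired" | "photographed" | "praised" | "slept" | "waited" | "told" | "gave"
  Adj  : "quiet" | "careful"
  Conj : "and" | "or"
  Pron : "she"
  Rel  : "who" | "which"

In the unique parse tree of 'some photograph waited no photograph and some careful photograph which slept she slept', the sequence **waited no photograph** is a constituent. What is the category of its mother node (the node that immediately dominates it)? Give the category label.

[S [S [NP [Det some] [N photograph]] [VP [V waited] [NP [Det no] [N photograph]]]] [Conj and] [S [NP [NP [Det some] [AP [Adj careful]] [N photograph]] [RelC [Rel which] [VP [V slept] [NP [Pron she]]]]] [VP [V slept]]]]
The span 'waited no photograph' is the VP node built by VP → V NP.
Its mother is the S built by S → NP VP.

S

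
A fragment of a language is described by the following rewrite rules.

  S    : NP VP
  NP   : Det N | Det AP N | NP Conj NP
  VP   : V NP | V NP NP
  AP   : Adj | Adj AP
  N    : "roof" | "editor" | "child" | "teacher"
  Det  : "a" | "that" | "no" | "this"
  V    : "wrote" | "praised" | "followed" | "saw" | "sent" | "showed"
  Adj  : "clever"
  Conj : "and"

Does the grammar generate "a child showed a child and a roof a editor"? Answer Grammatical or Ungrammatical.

S
  NP
    Det: a
    N: child
  VP
    V: showed
    NP
      NP
        Det: a
        N: child
      Conj: and
      NP
        Det: a
        N: roof
    NP
      Det: a
      N: editor
Every word is introduced by a lexical rule and the phrasal rules combine the resulting categories into a single S.

Grammatical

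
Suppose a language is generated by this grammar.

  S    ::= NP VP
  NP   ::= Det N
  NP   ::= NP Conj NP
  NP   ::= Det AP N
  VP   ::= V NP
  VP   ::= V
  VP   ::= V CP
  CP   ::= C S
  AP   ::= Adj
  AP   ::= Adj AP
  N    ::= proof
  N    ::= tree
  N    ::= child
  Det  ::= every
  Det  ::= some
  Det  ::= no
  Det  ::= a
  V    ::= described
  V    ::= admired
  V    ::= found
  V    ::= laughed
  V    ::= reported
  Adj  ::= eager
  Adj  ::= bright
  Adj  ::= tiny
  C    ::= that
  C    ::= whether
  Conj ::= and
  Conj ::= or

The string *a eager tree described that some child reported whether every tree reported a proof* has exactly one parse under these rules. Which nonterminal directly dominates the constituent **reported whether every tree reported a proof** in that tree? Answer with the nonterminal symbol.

[S [NP [Det a] [AP [Adj eager]] [N tree]] [VP [V described] [CP [C that] [S [NP [Det some] [N child]] [VP [V reported] [CP [C whether] [S [NP [Det every] [N tree]] [VP [V reported] [NP [Det a] [N proof]]]]]]]]]]
The span 'reported whether every tree reported a proof' is the VP node built by VP → V CP.
Its mother is the S built by S → NP VP.

S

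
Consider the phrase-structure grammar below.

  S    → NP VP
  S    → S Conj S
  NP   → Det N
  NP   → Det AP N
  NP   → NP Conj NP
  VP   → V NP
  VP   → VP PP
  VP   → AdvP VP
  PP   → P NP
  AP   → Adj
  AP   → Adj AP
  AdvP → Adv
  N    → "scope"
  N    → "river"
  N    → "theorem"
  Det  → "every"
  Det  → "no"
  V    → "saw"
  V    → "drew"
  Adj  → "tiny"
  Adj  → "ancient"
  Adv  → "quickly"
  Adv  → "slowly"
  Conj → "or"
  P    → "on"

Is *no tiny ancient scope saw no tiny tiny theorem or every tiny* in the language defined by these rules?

For S → NP VP, the only prefix that parses as NP is 'no tiny ancient scope', but the remainder 'saw no tiny tiny theorem or every tiny' is not a VP under these rules. The alternative S rule S → S Conj S likewise has no satisfying split.

Ungrammatical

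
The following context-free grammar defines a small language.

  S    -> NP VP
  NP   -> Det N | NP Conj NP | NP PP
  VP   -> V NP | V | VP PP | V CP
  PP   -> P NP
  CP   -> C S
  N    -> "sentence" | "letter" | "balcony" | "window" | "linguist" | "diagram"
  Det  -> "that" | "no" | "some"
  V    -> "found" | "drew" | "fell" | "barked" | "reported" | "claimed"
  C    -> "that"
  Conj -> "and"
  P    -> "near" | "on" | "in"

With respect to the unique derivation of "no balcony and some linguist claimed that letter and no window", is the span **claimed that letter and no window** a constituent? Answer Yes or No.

[S [NP [NP [Det no] [N balcony]] [Conj and] [NP [Det some] [N linguist]]] [VP [V claimed] [NP [NP [Det that] [N letter]] [Conj and] [NP [Det no] [N window]]]]]
The words 'claimed that letter and no window' are exhaustively dominated by a single VP node (built by VP → V NP), so they form a constituent.

Yes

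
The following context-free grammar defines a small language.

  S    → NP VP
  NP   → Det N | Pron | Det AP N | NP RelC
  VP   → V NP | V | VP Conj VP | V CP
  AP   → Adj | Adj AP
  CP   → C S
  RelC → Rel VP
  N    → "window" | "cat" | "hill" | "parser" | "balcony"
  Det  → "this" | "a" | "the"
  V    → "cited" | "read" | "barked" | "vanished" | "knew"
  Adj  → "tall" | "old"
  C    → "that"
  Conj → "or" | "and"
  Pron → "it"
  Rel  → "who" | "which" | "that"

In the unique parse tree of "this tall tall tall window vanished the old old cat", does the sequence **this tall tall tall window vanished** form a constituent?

[S [NP [Det this] [AP [Adj tall] [AP [Adj tall] [AP [Adj tall]]]] [N window]] [VP [V vanished] [NP [Det the] [AP [Adj old] [AP [Adj old]]] [N cat]]]]
The smallest constituent containing 'this tall tall tall window vanished' is the S spanning 'this tall tall tall window vanished the old old cat'; no single node in the tree dominates exactly the given words.

No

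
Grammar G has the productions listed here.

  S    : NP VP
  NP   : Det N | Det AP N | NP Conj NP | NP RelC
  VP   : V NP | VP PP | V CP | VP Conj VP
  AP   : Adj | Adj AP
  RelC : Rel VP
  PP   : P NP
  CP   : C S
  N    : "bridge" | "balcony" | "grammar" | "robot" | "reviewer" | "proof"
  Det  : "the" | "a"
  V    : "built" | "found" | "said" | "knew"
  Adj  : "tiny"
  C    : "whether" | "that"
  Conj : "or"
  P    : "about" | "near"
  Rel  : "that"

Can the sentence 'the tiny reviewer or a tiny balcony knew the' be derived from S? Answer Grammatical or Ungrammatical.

Ungrammatical

For S → NP VP, every NP-prefix leaves a non-VP remainder: after 'the tiny reviewer' the remainder is not a VP; after 'the tiny reviewer or a tiny balcony' the remainder is not a VP.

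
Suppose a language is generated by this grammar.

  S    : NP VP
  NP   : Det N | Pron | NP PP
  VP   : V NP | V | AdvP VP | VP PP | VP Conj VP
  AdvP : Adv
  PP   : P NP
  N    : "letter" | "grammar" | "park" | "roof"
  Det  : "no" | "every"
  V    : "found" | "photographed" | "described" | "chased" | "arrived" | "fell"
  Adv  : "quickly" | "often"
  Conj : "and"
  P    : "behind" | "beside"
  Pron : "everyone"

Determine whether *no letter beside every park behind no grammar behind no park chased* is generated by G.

Grammatical

S
  NP
    NP
      Det: no
      N: letter
    PP
      P: beside
      NP
        NP
          Det: every
          N: park
        PP
          P: behind
          NP
            NP
              Det: no
              N: grammar
            PP
              P: behind
              NP
                Det: no
                N: park
  VP
    V: chased
Each bracket corresponds to one application of a listed rule, so the string is derivable from S.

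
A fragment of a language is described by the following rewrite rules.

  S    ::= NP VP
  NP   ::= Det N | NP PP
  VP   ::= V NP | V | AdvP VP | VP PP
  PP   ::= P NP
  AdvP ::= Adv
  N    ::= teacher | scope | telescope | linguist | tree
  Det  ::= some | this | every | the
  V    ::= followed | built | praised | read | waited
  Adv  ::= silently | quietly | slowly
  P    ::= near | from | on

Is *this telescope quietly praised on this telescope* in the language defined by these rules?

S
  NP
    Det: this
    N: telescope
  VP
    AdvP
      Adv: quietly
    VP
      VP
        V: praised
      PP
        P: on
        NP
          Det: this
          N: telescope
The bracketing above is licensed at every node by one of the given productions, with S at the root.

Grammatical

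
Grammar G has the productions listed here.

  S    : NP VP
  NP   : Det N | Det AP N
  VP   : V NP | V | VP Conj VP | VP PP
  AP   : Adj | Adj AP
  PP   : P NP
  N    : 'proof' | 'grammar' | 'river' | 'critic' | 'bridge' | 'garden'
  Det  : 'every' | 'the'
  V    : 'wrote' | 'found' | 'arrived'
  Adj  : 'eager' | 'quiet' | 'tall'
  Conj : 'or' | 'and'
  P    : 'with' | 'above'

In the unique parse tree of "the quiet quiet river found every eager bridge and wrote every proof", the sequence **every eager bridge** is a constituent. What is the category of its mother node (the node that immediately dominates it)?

VP

S
  NP
    Det: the
    AP
      Adj: quiet
      AP
        Adj: quiet
    N: river
  VP
    VP
      V: found
      NP
        Det: every
        AP
          Adj: eager
        N: bridge
    Conj: and
    VP
      V: wrote
      NP
        Det: every
        N: proof
The span 'every eager bridge' is the NP node built by NP → Det AP N.
Its mother is the VP built by VP → V NP.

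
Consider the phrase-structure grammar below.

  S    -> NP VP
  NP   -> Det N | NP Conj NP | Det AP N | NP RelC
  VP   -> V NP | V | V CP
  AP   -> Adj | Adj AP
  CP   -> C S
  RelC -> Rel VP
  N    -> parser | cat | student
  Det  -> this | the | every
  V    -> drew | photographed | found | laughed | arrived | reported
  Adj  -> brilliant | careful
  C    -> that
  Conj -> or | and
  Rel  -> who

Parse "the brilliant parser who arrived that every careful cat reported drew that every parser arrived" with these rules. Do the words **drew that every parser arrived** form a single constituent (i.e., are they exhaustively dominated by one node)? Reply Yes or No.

Yes

[S [NP [NP [Det the] [AP [Adj brilliant]] [N parser]] [RelC [Rel who] [VP [V arrived] [CP [C that] [S [NP [Det every] [AP [Adj careful]] [N cat]] [VP [V reported]]]]]]] [VP [V drew] [CP [C that] [S [NP [Det every] [N parser]] [VP [V arrived]]]]]]
The words 'drew that every parser arrived' are exhaustively dominated by a single VP node (built by VP → V CP), so they form a constituent.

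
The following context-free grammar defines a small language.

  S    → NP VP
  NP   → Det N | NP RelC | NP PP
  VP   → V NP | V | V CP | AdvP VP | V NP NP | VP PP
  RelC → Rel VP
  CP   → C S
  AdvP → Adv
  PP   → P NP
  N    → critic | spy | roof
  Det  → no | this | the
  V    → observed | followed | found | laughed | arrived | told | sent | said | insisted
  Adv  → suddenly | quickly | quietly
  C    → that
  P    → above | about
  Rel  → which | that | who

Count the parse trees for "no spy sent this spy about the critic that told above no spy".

Two of the 10 distinct bracketings:
[S [NP [Det no] [N spy]] [VP [V sent] [NP [NP [NP [Det this] [N spy]] [PP [P about] [NP [Det the] [N critic]]]] [RelC [Rel that] [VP [VP [V told]] [PP [P above] [NP [Det no] [N spy]]]]]]]]
[S [NP [Det no] [N spy]] [VP [V sent] [NP [NP [Det this] [N spy]] [PP [P about] [NP [NP [Det the] [N critic]] [RelC [Rel that] [VP [VP [V told]] [PP [P above] [NP [Det no] [N spy]]]]]]]]]]
The trees differ in how a recursive rule is bracketed over the same span.

10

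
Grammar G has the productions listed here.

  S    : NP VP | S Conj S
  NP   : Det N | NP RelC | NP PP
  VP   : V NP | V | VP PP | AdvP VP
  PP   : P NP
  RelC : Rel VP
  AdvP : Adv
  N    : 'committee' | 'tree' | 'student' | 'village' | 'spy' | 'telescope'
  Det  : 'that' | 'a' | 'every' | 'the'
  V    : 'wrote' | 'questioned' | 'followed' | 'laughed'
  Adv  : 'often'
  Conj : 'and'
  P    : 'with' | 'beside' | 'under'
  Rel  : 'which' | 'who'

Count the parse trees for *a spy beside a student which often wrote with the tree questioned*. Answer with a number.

7

Two of the 7 distinct bracketings:
[S [NP [NP [NP [Det a] [N spy]] [PP [P beside] [NP [Det a] [N student]]]] [RelC [Rel which] [VP [VP [AdvP [Adv often]] [VP [V wrote]]] [PP [P with] [NP [Det the] [N tree]]]]]] [VP [V questioned]]]
[S [NP [NP [NP [Det a] [N spy]] [PP [P beside] [NP [Det a] [N student]]]] [RelC [Rel which] [VP [AdvP [Adv often]] [VP [VP [V wrote]] [PP [P with] [NP [Det the] [N tree]]]]]]] [VP [V questioned]]]
The trees differ in how a recursive rule is bracketed over the same span.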